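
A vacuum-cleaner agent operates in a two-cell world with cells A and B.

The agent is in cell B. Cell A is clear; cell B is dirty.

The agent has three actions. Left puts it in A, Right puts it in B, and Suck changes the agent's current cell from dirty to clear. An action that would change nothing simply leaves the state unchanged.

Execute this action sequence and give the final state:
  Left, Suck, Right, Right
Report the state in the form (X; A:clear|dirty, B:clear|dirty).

(B; A:clear, B:dirty)

[1] after Left: (A; A:clear, B:dirty)
[2] after Suck: (A; A:clear, B:dirty)
[3] after Right: (B; A:clear, B:dirty)
[4] after Right: (B; A:clear, B:dirty)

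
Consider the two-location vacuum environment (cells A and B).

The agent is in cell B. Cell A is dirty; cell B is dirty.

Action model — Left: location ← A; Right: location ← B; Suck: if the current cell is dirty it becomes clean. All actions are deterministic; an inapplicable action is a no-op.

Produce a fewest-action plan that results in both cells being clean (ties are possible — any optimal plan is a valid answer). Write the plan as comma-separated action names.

[1] after Suck: (B; A:dirty, B:clean)
[2] after Left: (A; A:dirty, B:clean)
[3] after Suck: (A; A:clean, B:clean)
min 3: Suck B + move + Suck A

Suck, Left, Suck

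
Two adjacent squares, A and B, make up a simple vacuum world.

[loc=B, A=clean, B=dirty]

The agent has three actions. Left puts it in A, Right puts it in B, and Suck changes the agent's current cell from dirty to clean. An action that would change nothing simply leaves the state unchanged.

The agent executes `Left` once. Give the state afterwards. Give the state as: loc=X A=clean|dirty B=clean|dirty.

loc=A A=clean B=dirty

start: loc=B A=clean B=dirty
1. Left → loc=A A=clean B=dirty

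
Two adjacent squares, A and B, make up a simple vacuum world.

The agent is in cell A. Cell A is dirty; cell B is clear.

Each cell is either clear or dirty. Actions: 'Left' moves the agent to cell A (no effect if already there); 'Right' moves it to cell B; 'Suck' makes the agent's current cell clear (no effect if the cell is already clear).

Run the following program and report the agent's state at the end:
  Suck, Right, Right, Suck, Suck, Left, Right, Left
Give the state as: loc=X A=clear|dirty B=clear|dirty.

loc=A A=clear B=clear

t=1 Suck ⇒ loc=A A=clear B=clear
t=2 Right ⇒ loc=B A=clear B=clear
t=3 Right ⇒ loc=B A=clear B=clear
t=4 Suck ⇒ loc=B A=clear B=clear
t=5 Suck ⇒ loc=B A=clear B=clear
t=6 Left ⇒ loc=A A=clear B=clear
t=7 Right ⇒ loc=B A=clear B=clear
t=8 Left ⇒ loc=A A=clear B=clear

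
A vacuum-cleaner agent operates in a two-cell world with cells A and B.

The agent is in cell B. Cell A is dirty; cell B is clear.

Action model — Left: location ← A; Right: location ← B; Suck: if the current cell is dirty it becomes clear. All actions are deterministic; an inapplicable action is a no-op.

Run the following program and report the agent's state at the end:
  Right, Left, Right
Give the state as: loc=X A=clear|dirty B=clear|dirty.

Right (#1): loc=B A=dirty B=clear
Left (#2): loc=A A=dirty B=clear
Right (#3): loc=B A=dirty B=clear

loc=B A=dirty B=clear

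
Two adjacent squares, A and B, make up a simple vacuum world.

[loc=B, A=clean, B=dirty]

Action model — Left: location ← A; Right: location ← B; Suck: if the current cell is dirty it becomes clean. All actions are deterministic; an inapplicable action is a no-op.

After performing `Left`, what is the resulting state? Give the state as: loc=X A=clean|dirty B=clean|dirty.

loc=A A=clean B=dirty

start: loc=B A=clean B=dirty
step 1/1 (Left): loc=A A=clean B=dirty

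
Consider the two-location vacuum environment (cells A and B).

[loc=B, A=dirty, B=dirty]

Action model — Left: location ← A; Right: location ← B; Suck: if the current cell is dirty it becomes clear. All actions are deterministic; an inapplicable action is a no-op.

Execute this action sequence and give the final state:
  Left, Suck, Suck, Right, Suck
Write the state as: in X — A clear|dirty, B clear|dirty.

in B — A clear, B clear

Left (#1): in A — A dirty, B dirty
Suck (#2): in A — A clear, B dirty
Suck (#3): in A — A clear, B dirty
Right (#4): in B — A clear, B dirty
Suck (#5): in B — A clear, B clear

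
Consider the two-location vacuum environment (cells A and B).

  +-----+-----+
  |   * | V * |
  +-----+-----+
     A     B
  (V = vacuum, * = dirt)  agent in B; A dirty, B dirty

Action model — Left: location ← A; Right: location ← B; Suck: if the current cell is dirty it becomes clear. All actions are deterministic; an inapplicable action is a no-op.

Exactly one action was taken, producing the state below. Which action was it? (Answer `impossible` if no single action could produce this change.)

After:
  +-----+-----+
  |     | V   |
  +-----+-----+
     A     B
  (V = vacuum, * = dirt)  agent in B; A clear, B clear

impossible

try  Left: (A; A:dirty, B:dirty)
try Right: (B; A:dirty, B:dirty)
try  Suck: (B; A:dirty, B:clear)
no single action produces the after-state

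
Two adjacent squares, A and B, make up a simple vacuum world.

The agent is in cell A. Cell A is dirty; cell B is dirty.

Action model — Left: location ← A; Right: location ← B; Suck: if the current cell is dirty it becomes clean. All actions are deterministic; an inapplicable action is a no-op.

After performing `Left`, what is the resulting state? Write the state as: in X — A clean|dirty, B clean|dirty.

in A — A dirty, B dirty

start: in A — A dirty, B dirty
Left (#1): in A — A dirty, B dirty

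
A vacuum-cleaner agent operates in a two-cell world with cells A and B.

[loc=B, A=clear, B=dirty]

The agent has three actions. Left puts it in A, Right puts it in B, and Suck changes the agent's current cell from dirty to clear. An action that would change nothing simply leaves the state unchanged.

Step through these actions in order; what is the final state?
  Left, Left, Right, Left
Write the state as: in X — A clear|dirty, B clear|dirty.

in A — A clear, B dirty

Left (#1): in A — A clear, B dirty
Left (#2): in A — A clear, B dirty
Right (#3): in B — A clear, B dirty
Left (#4): in A — A clear, B dirty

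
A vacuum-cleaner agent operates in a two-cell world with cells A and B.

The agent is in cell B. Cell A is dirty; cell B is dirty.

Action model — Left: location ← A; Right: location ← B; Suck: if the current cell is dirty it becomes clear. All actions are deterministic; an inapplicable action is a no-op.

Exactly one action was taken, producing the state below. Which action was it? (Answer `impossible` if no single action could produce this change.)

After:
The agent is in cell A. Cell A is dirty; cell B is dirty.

Left

try  Left: <A|dirty|dirty>  ← match
try Right: <B|dirty|dirty>
try  Suck: <B|dirty|clear>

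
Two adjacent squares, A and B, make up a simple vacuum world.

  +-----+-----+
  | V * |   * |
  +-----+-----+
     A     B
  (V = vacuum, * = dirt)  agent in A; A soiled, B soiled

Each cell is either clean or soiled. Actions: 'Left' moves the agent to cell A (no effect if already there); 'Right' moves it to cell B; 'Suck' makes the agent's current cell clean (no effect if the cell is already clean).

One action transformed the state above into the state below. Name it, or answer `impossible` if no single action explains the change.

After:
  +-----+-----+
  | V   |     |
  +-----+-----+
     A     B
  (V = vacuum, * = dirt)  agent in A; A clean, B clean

try  Left: (A; A:soiled, B:soiled)
try Right: (B; A:soiled, B:soiled)
try  Suck: (A; A:clean, B:soiled)
no single action produces the after-state

impossible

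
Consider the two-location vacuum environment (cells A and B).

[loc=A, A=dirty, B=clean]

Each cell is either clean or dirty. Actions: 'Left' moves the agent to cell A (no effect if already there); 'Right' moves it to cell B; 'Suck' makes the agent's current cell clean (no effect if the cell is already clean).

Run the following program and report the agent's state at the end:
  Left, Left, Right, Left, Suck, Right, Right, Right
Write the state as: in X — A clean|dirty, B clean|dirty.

1) do Left; now in A — A dirty, B clean
2) do Left; now in A — A dirty, B clean
3) do Right; now in B — A dirty, B clean
4) do Left; now in A — A dirty, B clean
5) do Suck; now in A — A clean, B clean
6) do Right; now in B — A clean, B clean
7) do Right; now in B — A clean, B clean
8) do Right; now in B — A clean, B clean

in B — A clean, B clean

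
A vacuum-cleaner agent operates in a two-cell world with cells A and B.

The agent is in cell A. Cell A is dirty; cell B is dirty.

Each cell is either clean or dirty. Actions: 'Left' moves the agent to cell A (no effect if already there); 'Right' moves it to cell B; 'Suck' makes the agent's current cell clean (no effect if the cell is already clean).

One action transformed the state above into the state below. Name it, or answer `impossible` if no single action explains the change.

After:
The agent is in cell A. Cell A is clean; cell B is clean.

try  Left: (A; A:dirty, B:dirty)
try Right: (B; A:dirty, B:dirty)
try  Suck: (A; A:clean, B:dirty)
no single action produces the after-state

impossible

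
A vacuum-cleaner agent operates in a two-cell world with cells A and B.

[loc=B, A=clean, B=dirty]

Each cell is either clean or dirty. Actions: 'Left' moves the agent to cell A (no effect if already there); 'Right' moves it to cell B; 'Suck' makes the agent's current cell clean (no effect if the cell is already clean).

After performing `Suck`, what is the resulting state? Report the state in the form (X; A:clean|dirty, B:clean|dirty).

start: (B; A:clean, B:dirty)
1) do Suck; now (B; A:clean, B:clean)

(B; A:clean, B:clean)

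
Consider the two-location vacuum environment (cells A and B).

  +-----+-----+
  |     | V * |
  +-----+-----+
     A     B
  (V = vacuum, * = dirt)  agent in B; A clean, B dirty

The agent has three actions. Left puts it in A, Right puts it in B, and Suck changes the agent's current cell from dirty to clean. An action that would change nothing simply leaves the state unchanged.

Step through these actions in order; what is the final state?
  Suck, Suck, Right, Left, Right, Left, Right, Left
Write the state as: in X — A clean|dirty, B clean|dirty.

in A — A clean, B clean

1. Suck → in B — A clean, B clean
2. Suck → in B — A clean, B clean
3. Right → in B — A clean, B clean
4. Left → in A — A clean, B clean
5. Right → in B — A clean, B clean
6. Left → in A — A clean, B clean
7. Right → in B — A clean, B clean
8. Left → in A — A clean, B clean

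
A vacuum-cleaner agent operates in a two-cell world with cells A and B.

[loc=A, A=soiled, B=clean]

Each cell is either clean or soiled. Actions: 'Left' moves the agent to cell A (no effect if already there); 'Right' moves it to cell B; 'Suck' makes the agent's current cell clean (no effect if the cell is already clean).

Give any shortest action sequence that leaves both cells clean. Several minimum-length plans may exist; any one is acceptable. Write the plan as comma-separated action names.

Suck (#1): (A; A:clean, B:clean)
min 1: A is soiled, one Suck

Suck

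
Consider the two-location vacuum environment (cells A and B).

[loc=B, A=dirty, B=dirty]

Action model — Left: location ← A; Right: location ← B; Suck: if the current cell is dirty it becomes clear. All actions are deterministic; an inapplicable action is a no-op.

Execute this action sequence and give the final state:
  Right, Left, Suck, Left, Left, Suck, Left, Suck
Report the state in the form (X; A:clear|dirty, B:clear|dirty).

[1] after Right: (B; A:dirty, B:dirty)
[2] after Left: (A; A:dirty, B:dirty)
[3] after Suck: (A; A:clear, B:dirty)
[4] after Left: (A; A:clear, B:dirty)
[5] after Left: (A; A:clear, B:dirty)
[6] after Suck: (A; A:clear, B:dirty)
[7] after Left: (A; A:clear, B:dirty)
[8] after Suck: (A; A:clear, B:dirty)

(A; A:clear, B:dirty)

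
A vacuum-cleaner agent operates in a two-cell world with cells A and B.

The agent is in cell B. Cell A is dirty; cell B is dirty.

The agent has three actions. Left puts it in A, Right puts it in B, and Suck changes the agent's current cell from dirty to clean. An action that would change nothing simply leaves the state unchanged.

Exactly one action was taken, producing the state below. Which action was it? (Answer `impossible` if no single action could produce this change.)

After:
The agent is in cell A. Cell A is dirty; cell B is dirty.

try  Left: <A|dirty|dirty>  ← match
try Right: <B|dirty|dirty>
try  Suck: <B|dirty|clean>

Left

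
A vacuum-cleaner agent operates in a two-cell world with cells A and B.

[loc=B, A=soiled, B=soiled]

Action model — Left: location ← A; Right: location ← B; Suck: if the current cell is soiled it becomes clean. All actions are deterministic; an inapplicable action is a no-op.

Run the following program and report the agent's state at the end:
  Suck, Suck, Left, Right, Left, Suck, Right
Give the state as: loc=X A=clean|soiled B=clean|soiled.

loc=B A=clean B=clean

Suck (#1): loc=B A=soiled B=clean
Suck (#2): loc=B A=soiled B=clean
Left (#3): loc=A A=soiled B=clean
Right (#4): loc=B A=soiled B=clean
Left (#5): loc=A A=soiled B=clean
Suck (#6): loc=A A=clean B=clean
Right (#7): loc=B A=clean B=clean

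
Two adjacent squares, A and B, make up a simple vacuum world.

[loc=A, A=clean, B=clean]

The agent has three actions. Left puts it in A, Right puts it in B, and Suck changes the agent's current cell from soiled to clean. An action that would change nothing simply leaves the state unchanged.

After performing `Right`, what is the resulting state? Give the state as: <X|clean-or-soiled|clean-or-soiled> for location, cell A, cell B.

<B|clean|clean>

start: <A|clean|clean>
1. Right → <B|clean|clean>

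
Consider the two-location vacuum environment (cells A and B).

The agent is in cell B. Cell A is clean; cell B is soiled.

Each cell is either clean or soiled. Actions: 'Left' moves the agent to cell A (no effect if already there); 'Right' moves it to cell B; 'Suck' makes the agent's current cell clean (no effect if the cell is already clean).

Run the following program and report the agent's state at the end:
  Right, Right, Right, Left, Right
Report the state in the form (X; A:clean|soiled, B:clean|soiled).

[1] after Right: (B; A:clean, B:soiled)
[2] after Right: (B; A:clean, B:soiled)
[3] after Right: (B; A:clean, B:soiled)
[4] after Left: (A; A:clean, B:soiled)
[5] after Right: (B; A:clean, B:soiled)

(B; A:clean, B:soiled)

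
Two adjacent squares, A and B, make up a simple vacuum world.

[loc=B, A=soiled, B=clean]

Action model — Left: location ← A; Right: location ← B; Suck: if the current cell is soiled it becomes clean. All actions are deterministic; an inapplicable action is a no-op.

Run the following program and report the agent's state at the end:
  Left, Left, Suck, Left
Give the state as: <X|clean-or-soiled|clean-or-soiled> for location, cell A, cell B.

<A|clean|clean>

Left (#1): <A|soiled|clean>
Left (#2): <A|soiled|clean>
Suck (#3): <A|clean|clean>
Left (#4): <A|clean|clean>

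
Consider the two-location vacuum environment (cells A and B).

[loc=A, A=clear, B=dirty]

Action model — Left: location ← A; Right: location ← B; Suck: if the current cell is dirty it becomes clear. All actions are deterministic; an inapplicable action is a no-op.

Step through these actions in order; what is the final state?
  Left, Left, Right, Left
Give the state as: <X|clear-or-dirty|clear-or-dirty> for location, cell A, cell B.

1) do Left; now <A|clear|dirty>
2) do Left; now <A|clear|dirty>
3) do Right; now <B|clear|dirty>
4) do Left; now <A|clear|dirty>

<A|clear|dirty>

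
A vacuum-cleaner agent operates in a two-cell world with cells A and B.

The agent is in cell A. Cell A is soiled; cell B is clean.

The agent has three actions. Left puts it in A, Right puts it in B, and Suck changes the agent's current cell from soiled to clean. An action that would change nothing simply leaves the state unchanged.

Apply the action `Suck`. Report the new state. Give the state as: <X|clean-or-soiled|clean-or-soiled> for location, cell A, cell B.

start: <A|soiled|clean>
Suck (#1): <A|clean|clean>

<A|clean|clean>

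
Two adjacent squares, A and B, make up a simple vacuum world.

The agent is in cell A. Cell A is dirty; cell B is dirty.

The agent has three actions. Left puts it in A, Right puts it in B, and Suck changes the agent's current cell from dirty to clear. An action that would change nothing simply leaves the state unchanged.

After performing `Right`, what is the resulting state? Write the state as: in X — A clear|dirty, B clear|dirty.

start: in A — A dirty, B dirty
t=1 Right ⇒ in B — A dirty, B dirty

in B — A dirty, B dirty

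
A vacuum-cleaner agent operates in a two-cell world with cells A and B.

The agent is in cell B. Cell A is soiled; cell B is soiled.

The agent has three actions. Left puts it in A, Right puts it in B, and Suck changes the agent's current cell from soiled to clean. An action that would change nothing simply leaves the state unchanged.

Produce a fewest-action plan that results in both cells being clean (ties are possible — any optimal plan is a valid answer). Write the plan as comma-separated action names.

Suck, Left, Suck

step 1/3 (Suck): in B — A soiled, B clean
step 2/3 (Left): in A — A soiled, B clean
step 3/3 (Suck): in A — A clean, B clean
min 3: Suck B + move + Suck A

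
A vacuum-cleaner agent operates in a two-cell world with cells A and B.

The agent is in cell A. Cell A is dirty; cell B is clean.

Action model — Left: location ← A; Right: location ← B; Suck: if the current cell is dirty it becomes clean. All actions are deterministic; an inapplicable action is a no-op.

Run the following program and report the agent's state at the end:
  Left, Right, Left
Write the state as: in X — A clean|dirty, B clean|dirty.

in A — A dirty, B clean

t=1 Left ⇒ in A — A dirty, B clean
t=2 Right ⇒ in B — A dirty, B clean
t=3 Left ⇒ in A — A dirty, B clean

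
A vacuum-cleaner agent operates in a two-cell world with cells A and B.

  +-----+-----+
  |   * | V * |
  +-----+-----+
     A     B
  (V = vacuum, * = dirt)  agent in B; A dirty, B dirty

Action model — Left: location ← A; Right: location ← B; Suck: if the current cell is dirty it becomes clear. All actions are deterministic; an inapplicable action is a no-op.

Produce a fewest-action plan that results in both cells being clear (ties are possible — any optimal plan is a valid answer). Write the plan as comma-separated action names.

Suck, Left, Suck

[1] after Suck: <B|dirty|clear>
[2] after Left: <A|dirty|clear>
[3] after Suck: <A|clear|clear>
min 3: Suck B + move + Suck A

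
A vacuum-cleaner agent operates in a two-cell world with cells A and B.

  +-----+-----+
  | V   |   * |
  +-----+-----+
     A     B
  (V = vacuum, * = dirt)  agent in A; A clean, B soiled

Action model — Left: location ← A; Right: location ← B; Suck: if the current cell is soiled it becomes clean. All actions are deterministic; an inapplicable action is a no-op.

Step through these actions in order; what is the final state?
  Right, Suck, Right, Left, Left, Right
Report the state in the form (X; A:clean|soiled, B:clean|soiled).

(B; A:clean, B:clean)

Right (#1): (B; A:clean, B:soiled)
Suck (#2): (B; A:clean, B:clean)
Right (#3): (B; A:clean, B:clean)
Left (#4): (A; A:clean, B:clean)
Left (#5): (A; A:clean, B:clean)
Right (#6): (B; A:clean, B:clean)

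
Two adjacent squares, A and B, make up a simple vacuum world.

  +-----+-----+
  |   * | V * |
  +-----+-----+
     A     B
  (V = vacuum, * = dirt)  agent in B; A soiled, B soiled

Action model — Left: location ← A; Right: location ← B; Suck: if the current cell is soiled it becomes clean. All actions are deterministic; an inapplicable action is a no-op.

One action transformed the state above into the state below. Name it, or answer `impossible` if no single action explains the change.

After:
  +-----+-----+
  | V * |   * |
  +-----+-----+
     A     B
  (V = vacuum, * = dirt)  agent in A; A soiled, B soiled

Left

try  Left: in A — A soiled, B soiled  ← match
try Right: in B — A soiled, B soiled
try  Suck: in B — A soiled, B clean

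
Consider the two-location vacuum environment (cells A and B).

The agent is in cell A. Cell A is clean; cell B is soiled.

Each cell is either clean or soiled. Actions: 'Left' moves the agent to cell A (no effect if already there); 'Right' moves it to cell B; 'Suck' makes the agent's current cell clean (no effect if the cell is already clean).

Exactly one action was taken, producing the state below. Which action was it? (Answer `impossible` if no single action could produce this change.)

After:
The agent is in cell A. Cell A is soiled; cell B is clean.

try  Left: (A; A:clean, B:soiled)
try Right: (B; A:clean, B:soiled)
try  Suck: (A; A:clean, B:soiled)
no single action produces the after-state

impossible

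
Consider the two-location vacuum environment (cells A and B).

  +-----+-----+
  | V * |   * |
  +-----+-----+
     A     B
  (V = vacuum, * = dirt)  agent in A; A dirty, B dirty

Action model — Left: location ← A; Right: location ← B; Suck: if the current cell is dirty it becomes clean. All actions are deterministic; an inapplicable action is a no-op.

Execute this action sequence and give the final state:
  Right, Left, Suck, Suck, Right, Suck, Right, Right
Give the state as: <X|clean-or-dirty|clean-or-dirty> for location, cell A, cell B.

<B|clean|clean>

step 1/8 (Right): <B|dirty|dirty>
step 2/8 (Left): <A|dirty|dirty>
step 3/8 (Suck): <A|clean|dirty>
step 4/8 (Suck): <A|clean|dirty>
step 5/8 (Right): <B|clean|dirty>
step 6/8 (Suck): <B|clean|clean>
step 7/8 (Right): <B|clean|clean>
step 8/8 (Right): <B|clean|clean>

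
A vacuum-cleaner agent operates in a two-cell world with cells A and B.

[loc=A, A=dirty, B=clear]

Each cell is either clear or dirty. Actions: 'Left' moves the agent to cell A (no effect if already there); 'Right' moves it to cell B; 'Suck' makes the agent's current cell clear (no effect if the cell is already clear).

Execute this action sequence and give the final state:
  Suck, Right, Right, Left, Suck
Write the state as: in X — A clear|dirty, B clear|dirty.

[1] after Suck: in A — A clear, B clear
[2] after Right: in B — A clear, B clear
[3] after Right: in B — A clear, B clear
[4] after Left: in A — A clear, B clear
[5] after Suck: in A — A clear, B clear

in A — A clear, B clear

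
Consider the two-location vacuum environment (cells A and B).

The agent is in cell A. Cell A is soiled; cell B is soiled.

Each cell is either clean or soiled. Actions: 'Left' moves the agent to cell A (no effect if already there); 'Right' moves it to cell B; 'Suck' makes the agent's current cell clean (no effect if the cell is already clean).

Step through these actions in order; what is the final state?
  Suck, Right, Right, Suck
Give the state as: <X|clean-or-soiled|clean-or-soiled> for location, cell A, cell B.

<B|clean|clean>

step 1/4 (Suck): <A|clean|soiled>
step 2/4 (Right): <B|clean|soiled>
step 3/4 (Right): <B|clean|soiled>
step 4/4 (Suck): <B|clean|clean>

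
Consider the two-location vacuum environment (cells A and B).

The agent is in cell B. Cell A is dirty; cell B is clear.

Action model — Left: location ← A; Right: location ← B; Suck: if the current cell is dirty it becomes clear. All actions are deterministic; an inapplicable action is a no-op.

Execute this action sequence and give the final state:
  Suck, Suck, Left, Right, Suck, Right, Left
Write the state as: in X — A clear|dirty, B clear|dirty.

in A — A dirty, B clear

t=1 Suck ⇒ in B — A dirty, B clear
t=2 Suck ⇒ in B — A dirty, B clear
t=3 Left ⇒ in A — A dirty, B clear
t=4 Right ⇒ in B — A dirty, B clear
t=5 Suck ⇒ in B — A dirty, B clear
t=6 Right ⇒ in B — A dirty, B clear
t=7 Left ⇒ in A — A dirty, B clear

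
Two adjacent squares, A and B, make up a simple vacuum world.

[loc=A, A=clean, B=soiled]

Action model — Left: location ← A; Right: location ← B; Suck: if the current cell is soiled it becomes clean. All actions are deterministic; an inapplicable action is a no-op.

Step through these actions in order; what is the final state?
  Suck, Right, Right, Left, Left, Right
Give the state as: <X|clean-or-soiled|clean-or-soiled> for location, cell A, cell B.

<B|clean|soiled>

1) do Suck; now <A|clean|soiled>
2) do Right; now <B|clean|soiled>
3) do Right; now <B|clean|soiled>
4) do Left; now <A|clean|soiled>
5) do Left; now <A|clean|soiled>
6) do Right; now <B|clean|soiled>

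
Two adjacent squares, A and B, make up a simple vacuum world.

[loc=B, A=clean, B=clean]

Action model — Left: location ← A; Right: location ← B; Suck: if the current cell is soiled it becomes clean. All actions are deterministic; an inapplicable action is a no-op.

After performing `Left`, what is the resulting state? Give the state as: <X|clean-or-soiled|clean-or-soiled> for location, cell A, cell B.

<A|clean|clean>

start: <B|clean|clean>
[1] after Left: <A|clean|clean>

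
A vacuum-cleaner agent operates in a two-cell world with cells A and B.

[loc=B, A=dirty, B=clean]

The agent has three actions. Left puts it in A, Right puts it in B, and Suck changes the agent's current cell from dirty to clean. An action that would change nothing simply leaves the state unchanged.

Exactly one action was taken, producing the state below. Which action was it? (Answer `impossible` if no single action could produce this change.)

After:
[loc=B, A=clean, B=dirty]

impossible

try  Left: <A|dirty|clean>
try Right: <B|dirty|clean>
try  Suck: <B|dirty|clean>
no single action produces the after-state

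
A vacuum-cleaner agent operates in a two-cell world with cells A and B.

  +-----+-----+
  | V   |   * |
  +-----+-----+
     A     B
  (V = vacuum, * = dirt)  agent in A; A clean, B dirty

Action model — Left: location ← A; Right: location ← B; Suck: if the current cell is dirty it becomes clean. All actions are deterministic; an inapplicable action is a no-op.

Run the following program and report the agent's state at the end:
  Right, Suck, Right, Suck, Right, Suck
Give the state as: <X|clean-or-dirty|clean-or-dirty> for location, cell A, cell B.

1) do Right; now <B|clean|dirty>
2) do Suck; now <B|clean|clean>
3) do Right; now <B|clean|clean>
4) do Suck; now <B|clean|clean>
5) do Right; now <B|clean|clean>
6) do Suck; now <B|clean|clean>

<B|clean|clean>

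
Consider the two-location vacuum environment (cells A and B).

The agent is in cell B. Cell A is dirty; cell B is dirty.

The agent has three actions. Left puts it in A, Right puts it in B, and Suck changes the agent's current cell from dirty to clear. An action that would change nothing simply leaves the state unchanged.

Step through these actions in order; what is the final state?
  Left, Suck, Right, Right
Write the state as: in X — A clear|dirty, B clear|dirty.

in B — A clear, B dirty

Left (#1): in A — A dirty, B dirty
Suck (#2): in A — A clear, B dirty
Right (#3): in B — A clear, B dirty
Right (#4): in B — A clear, B dirty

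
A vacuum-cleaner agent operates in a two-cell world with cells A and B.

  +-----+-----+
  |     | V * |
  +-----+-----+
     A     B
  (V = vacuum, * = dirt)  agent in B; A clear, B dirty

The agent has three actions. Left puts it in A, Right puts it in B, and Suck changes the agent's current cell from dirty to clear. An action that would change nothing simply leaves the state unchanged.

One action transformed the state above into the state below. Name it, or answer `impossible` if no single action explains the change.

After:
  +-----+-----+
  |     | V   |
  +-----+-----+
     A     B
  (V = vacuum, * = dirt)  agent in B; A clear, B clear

try  Left: in A — A clear, B dirty
try Right: in B — A clear, B dirty
try  Suck: in B — A clear, B clear  ← match

Suck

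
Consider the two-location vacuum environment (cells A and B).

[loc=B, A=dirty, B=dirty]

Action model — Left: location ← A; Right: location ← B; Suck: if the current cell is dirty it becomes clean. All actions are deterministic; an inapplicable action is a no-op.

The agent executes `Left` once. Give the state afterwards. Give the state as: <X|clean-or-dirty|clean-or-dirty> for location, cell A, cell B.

<A|dirty|dirty>

start: <B|dirty|dirty>
Left (#1): <A|dirty|dirty>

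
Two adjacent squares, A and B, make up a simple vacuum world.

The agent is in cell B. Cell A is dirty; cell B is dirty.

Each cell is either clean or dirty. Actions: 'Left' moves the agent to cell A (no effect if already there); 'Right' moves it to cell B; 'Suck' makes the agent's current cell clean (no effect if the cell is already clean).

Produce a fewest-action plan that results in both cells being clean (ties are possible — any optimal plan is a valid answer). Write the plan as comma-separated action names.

step 1/3 (Suck): (B; A:dirty, B:clean)
step 2/3 (Left): (A; A:dirty, B:clean)
step 3/3 (Suck): (A; A:clean, B:clean)
min 3: Suck B + move + Suck A

Suck, Left, Suck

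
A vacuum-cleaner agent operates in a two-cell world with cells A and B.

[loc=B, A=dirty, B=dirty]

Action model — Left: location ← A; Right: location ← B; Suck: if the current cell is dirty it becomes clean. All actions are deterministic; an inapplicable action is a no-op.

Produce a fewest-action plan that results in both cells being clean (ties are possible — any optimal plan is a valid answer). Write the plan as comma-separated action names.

1. Suck → (B; A:dirty, B:clean)
2. Left → (A; A:dirty, B:clean)
3. Suck → (A; A:clean, B:clean)
min 3: Suck B + move + Suck A

Suck, Left, Suck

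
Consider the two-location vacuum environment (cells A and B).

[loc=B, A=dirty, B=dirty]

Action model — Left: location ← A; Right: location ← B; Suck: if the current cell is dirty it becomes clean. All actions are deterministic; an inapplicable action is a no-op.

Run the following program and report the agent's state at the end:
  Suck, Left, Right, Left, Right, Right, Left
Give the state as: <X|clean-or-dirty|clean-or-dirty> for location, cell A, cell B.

1) do Suck; now <B|dirty|clean>
2) do Left; now <A|dirty|clean>
3) do Right; now <B|dirty|clean>
4) do Left; now <A|dirty|clean>
5) do Right; now <B|dirty|clean>
6) do Right; now <B|dirty|clean>
7) do Left; now <A|dirty|clean>

<A|dirty|clean>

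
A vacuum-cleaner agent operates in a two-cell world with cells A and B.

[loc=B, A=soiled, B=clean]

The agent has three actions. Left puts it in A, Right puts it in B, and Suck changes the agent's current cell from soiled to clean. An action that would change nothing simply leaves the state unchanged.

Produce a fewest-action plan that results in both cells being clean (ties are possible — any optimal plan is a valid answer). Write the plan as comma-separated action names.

Left, Suck

t=1 Left ⇒ (A; A:soiled, B:clean)
t=2 Suck ⇒ (A; A:clean, B:clean)
min 2: go A then Suck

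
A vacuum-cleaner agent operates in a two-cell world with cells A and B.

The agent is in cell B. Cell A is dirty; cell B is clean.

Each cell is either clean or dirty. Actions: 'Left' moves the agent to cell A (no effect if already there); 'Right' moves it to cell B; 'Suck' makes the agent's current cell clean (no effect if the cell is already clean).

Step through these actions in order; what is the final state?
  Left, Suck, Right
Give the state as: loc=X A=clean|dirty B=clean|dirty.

loc=B A=clean B=clean

1) do Left; now loc=A A=dirty B=clean
2) do Suck; now loc=A A=clean B=clean
3) do Right; now loc=B A=clean B=clean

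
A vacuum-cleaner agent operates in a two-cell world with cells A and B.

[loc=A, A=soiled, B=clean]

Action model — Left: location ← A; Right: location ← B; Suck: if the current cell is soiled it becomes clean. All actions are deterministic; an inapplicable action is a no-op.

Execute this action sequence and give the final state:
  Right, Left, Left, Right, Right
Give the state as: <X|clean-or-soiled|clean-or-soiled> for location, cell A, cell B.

t=1 Right ⇒ <B|soiled|clean>
t=2 Left ⇒ <A|soiled|clean>
t=3 Left ⇒ <A|soiled|clean>
t=4 Right ⇒ <B|soiled|clean>
t=5 Right ⇒ <B|soiled|clean>

<B|soiled|clean>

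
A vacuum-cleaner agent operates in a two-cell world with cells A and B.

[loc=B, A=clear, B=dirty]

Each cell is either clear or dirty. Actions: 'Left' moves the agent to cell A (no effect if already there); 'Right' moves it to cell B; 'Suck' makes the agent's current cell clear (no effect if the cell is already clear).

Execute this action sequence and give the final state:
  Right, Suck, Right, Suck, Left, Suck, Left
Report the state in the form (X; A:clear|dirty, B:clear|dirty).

Right (#1): (B; A:clear, B:dirty)
Suck (#2): (B; A:clear, B:clear)
Right (#3): (B; A:clear, B:clear)
Suck (#4): (B; A:clear, B:clear)
Left (#5): (A; A:clear, B:clear)
Suck (#6): (A; A:clear, B:clear)
Left (#7): (A; A:clear, B:clear)

(A; A:clear, B:clear)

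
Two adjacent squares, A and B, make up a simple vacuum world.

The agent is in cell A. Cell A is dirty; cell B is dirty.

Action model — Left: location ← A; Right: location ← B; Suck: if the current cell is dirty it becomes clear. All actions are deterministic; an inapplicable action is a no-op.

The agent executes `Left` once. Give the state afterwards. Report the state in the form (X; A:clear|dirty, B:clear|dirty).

start: (A; A:dirty, B:dirty)
1) do Left; now (A; A:dirty, B:dirty)

(A; A:dirty, B:dirty)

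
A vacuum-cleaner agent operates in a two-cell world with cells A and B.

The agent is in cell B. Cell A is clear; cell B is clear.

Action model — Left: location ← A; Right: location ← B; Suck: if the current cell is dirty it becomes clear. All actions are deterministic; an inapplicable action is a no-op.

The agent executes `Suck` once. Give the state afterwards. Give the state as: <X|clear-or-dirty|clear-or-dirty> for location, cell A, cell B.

start: <B|clear|clear>
step 1/1 (Suck): <B|clear|clear>

<B|clear|clear>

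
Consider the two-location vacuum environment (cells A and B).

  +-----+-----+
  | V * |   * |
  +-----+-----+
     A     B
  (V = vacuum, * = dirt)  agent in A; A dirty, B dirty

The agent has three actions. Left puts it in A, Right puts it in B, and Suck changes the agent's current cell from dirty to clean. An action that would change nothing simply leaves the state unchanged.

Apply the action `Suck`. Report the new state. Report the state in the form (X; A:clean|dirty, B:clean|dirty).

(A; A:clean, B:dirty)

start: (A; A:dirty, B:dirty)
[1] after Suck: (A; A:clean, B:dirty)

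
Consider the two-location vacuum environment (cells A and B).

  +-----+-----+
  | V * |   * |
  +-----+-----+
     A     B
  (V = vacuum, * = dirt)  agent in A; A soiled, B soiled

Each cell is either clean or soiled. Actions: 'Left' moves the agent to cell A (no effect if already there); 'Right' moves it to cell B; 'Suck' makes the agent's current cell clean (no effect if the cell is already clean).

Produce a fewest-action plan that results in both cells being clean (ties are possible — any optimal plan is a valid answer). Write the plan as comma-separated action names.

Suck, Right, Suck

Suck (#1): loc=A A=clean B=soiled
Right (#2): loc=B A=clean B=soiled
Suck (#3): loc=B A=clean B=clean
min 3: Suck A + move + Suck B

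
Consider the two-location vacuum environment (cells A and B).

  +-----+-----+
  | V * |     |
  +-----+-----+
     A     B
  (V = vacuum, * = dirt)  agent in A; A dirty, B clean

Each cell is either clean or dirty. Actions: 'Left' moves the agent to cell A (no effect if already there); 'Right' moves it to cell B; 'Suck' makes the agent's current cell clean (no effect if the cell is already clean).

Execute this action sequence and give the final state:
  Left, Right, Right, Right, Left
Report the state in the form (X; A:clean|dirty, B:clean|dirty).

step 1/5 (Left): (A; A:dirty, B:clean)
step 2/5 (Right): (B; A:dirty, B:clean)
step 3/5 (Right): (B; A:dirty, B:clean)
step 4/5 (Right): (B; A:dirty, B:clean)
step 5/5 (Left): (A; A:dirty, B:clean)

(A; A:dirty, B:clean)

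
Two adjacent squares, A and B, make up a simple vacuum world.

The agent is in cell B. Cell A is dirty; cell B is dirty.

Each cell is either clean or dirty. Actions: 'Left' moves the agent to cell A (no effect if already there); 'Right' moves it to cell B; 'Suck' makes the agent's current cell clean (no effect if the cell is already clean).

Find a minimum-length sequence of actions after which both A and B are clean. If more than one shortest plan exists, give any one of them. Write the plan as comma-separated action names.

Suck, Left, Suck

1) do Suck; now <B|dirty|clean>
2) do Left; now <A|dirty|clean>
3) do Suck; now <A|clean|clean>
min 3: Suck B + move + Suck A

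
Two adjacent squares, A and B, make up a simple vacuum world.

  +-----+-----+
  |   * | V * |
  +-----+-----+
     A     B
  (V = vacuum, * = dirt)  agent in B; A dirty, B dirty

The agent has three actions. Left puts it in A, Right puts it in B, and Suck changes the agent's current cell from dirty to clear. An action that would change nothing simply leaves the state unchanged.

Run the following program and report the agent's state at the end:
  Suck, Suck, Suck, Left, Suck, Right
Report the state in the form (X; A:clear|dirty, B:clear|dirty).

(B; A:clear, B:clear)

step 1/6 (Suck): (B; A:dirty, B:clear)
step 2/6 (Suck): (B; A:dirty, B:clear)
step 3/6 (Suck): (B; A:dirty, B:clear)
step 4/6 (Left): (A; A:dirty, B:clear)
step 5/6 (Suck): (A; A:clear, B:clear)
step 6/6 (Right): (B; A:clear, B:clear)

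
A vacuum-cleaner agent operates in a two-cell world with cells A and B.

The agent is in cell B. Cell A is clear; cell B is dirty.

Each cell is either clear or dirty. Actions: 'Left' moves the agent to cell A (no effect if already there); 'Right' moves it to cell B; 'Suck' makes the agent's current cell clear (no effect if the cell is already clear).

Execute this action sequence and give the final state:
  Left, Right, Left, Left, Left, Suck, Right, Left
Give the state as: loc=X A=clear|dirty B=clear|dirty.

loc=A A=clear B=dirty

[1] after Left: loc=A A=clear B=dirty
[2] after Right: loc=B A=clear B=dirty
[3] after Left: loc=A A=clear B=dirty
[4] after Left: loc=A A=clear B=dirty
[5] after Left: loc=A A=clear B=dirty
[6] after Suck: loc=A A=clear B=dirty
[7] after Right: loc=B A=clear B=dirty
[8] after Left: loc=A A=clear B=dirty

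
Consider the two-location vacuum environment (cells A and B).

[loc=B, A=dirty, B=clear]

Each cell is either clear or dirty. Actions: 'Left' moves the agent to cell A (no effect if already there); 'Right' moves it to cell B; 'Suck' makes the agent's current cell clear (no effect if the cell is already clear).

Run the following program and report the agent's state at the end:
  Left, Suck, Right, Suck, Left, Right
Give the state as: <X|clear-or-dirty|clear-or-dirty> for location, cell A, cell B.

1) do Left; now <A|dirty|clear>
2) do Suck; now <A|clear|clear>
3) do Right; now <B|clear|clear>
4) do Suck; now <B|clear|clear>
5) do Left; now <A|clear|clear>
6) do Right; now <B|clear|clear>

<B|clear|clear>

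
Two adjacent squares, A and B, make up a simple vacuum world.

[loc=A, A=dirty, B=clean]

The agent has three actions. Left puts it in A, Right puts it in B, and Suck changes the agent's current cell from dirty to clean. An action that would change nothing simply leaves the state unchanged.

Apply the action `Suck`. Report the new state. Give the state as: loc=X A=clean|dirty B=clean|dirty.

loc=A A=clean B=clean

start: loc=A A=dirty B=clean
[1] after Suck: loc=A A=clean B=clean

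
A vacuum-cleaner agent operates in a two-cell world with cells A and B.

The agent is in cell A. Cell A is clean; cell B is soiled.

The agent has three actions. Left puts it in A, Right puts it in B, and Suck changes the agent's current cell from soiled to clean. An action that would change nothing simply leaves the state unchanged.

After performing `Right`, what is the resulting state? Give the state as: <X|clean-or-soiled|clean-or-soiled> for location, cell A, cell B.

start: <A|clean|soiled>
1) do Right; now <B|clean|soiled>

<B|clean|soiled>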